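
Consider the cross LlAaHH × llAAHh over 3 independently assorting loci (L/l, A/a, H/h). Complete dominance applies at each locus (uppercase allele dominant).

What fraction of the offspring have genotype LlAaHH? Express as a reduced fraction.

LlAaHH gametes: LAH×2, LaH×2, lAH×2, laH×2
llAAHh gametes: lAH×4, lAh×4
LlAaHH×llAAHh grid (8·8=64): LlAAHH=8 LlAAHh=8 LlAaHH=8 LlAaHh=8 llAAHH=8 llAAHh=8 llAaHH=8 llAaHh=8
LlAaHH hits 8/64; gcd=8; 8÷8/64÷8 = 1/8

P(LlAaHH) = 1/8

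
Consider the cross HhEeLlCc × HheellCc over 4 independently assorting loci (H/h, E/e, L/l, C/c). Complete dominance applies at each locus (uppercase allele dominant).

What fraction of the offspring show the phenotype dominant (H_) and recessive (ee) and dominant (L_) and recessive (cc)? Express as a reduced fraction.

P(H_ ee L_ cc) = 3/64

HhEeLlCc gametes: HELC×1, HELc×1, HElC×1, HElc×1, HeLC×1, HeLc×1, HelC×1, Helc×1, hELC×1, hELc×1, hElC×1, hElc×1, heLC×1, heLc×1, helC×1, helc×1
HheellCc gametes: HelC×4, Helc×4, helC×4, helc×4
HhEeLlCc×HheellCc grid (16·16=256): HHEeLlCC=4 HHEeLlCc=8 HHEeLlcc=4 HHEellCC=4 HHEellCc=8 HHEellcc=4 HHeeLlCC=4 HHeeLlCc=8 HHeeLlcc=4 HHeellCC=4 HHeellCc=8 HHeellcc=4 HhEeLlCC=8 HhEeLlCc=16 HhEeLlcc=8 HhEellCC=8 HhEellCc=16 HhEellcc=8 HheeLlCC=8 HheeLlCc=16 HheeLlcc=8 HheellCC=8 HheellCc=16 Hheellcc=8 hhEeLlCC=4 hhEeLlCc=8 hhEeLlcc=4 hhEellCC=4 hhEellCc=8 hhEellcc=4 hheeLlCC=4 hheeLlCc=8 hheeLlcc=4 hheellCC=4 hheellCc=8 hheellcc=4
H_ ee L_ cc hits 12/256; gcd=4; 12÷4/256÷4 = 3/64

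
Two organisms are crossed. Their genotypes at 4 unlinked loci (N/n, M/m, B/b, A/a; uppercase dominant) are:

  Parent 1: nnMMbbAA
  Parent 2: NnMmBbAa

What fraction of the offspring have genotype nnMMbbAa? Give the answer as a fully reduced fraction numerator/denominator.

P(nnMMbbAa) = 1/16

nnMMbbAA gametes: nMbA×16
NnMmBbAa gametes: NMBA×1, NMBa×1, NMbA×1, NMba×1, NmBA×1, NmBa×1, NmbA×1, Nmba×1, nMBA×1, nMBa×1, nMbA×1, nMba×1, nmBA×1, nmBa×1, nmbA×1, nmba×1
nnMMbbAA×NnMmBbAa grid (16·16=256): NnMMBbAA=16 NnMMBbAa=16 NnMMbbAA=16 NnMMbbAa=16 NnMmBbAA=16 NnMmBbAa=16 NnMmbbAA=16 NnMmbbAa=16 nnMMBbAA=16 nnMMBbAa=16 nnMMbbAA=16 nnMMbbAa=16 nnMmBbAA=16 nnMmBbAa=16 nnMmbbAA=16 nnMmbbAa=16
nnMMbbAa hits 16/256; gcd=16; 16÷16/256÷16 = 1/16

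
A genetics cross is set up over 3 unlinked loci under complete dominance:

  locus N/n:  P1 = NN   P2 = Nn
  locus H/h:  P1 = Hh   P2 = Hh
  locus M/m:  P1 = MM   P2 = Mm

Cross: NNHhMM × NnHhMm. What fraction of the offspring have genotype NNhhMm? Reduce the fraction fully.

P(NNhhMm) = 1/16

NNHhMM gametes: NHM×4, NhM×4
NnHhMm gametes: NHM×1, NHm×1, NhM×1, Nhm×1, nHM×1, nHm×1, nhM×1, nhm×1
NNHhMM×NnHhMm grid (8·8=64): NNHHMM=4 NNHHMm=4 NNHhMM=8 NNHhMm=8 NNhhMM=4 NNhhMm=4 NnHHMM=4 NnHHMm=4 NnHhMM=8 NnHhMm=8 NnhhMM=4 NnhhMm=4
NNhhMm hits 4/64; gcd=4; 4÷4/64÷4 = 1/16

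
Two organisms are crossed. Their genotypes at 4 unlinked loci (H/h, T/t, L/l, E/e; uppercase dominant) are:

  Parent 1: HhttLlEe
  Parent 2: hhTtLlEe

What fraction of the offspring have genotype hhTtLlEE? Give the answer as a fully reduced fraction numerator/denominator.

HhttLlEe gametes: HtLE×2, HtLe×2, HtlE×2, Htle×2, htLE×2, htLe×2, htlE×2, htle×2
hhTtLlEe gametes: hTLE×2, hTLe×2, hTlE×2, hTle×2, htLE×2, htLe×2, htlE×2, htle×2
HhttLlEe×hhTtLlEe grid (16·16=256): HhTtLLEE=4 HhTtLLEe=8 HhTtLLee=4 HhTtLlEE=8 HhTtLlEe=16 HhTtLlee=8 HhTtllEE=4 HhTtllEe=8 HhTtllee=4 HhttLLEE=4 HhttLLEe=8 HhttLLee=4 HhttLlEE=8 HhttLlEe=16 HhttLlee=8 HhttllEE=4 HhttllEe=8 Hhttllee=4 hhTtLLEE=4 hhTtLLEe=8 hhTtLLee=4 hhTtLlEE=8 hhTtLlEe=16 hhTtLlee=8 hhTtllEE=4 hhTtllEe=8 hhTtllee=4 hhttLLEE=4 hhttLLEe=8 hhttLLee=4 hhttLlEE=8 hhttLlEe=16 hhttLlee=8 hhttllEE=4 hhttllEe=8 hhttllee=4
hhTtLlEE hits 8/256; gcd=8; 8÷8/256÷8 = 1/32

P(hhTtLlEE) = 1/32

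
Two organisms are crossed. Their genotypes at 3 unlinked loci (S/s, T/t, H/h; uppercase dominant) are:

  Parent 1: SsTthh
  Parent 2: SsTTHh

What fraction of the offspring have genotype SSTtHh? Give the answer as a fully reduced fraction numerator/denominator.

SsTthh gametes: STh×2, Sth×2, sTh×2, sth×2
SsTTHh gametes: STH×2, STh×2, sTH×2, sTh×2
SsTthh×SsTTHh grid (8·8=64): SSTTHh=4 SSTThh=4 SSTtHh=4 SSTthh=4 SsTTHh=8 SsTThh=8 SsTtHh=8 SsTthh=8 ssTTHh=4 ssTThh=4 ssTtHh=4 ssTthh=4
SSTtHh hits 4/64; gcd=4; 4÷4/64÷4 = 1/16

P(SSTtHh) = 1/16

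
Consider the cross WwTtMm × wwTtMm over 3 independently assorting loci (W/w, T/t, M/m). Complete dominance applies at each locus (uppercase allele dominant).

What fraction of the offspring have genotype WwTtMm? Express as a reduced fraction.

P(WwTtMm) = 1/8

WwTtMm gametes: WTM×1, WTm×1, WtM×1, Wtm×1, wTM×1, wTm×1, wtM×1, wtm×1
wwTtMm gametes: wTM×2, wTm×2, wtM×2, wtm×2
WwTtMm×wwTtMm grid (8·8=64): WwTTMM=2 WwTTMm=4 WwTTmm=2 WwTtMM=4 WwTtMm=8 WwTtmm=4 WwttMM=2 WwttMm=4 Wwttmm=2 wwTTMM=2 wwTTMm=4 wwTTmm=2 wwTtMM=4 wwTtMm=8 wwTtmm=4 wwttMM=2 wwttMm=4 wwttmm=2
WwTtMm hits 8/64; gcd=8; 8÷8/64÷8 = 1/8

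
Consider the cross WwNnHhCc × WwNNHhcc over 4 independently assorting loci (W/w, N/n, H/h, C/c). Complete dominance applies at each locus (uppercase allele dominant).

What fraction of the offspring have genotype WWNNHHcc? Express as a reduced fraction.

WwNnHhCc gametes: WNHC×1, WNHc×1, WNhC×1, WNhc×1, WnHC×1, WnHc×1, WnhC×1, Wnhc×1, wNHC×1, wNHc×1, wNhC×1, wNhc×1, wnHC×1, wnHc×1, wnhC×1, wnhc×1
WwNNHhcc gametes: WNHc×4, WNhc×4, wNHc×4, wNhc×4
WwNnHhCc×WwNNHhcc grid (16·16=256): WWNNHHCc=4 WWNNHHcc=4 WWNNHhCc=8 WWNNHhcc=8 WWNNhhCc=4 WWNNhhcc=4 WWNnHHCc=4 WWNnHHcc=4 WWNnHhCc=8 WWNnHhcc=8 WWNnhhCc=4 WWNnhhcc=4 WwNNHHCc=8 WwNNHHcc=8 WwNNHhCc=16 WwNNHhcc=16 WwNNhhCc=8 WwNNhhcc=8 WwNnHHCc=8 WwNnHHcc=8 WwNnHhCc=16 WwNnHhcc=16 WwNnhhCc=8 WwNnhhcc=8 wwNNHHCc=4 wwNNHHcc=4 wwNNHhCc=8 wwNNHhcc=8 wwNNhhCc=4 wwNNhhcc=4 wwNnHHCc=4 wwNnHHcc=4 wwNnHhCc=8 wwNnHhcc=8 wwNnhhCc=4 wwNnhhcc=4
WWNNHHcc hits 4/256; gcd=4; 4÷4/256÷4 = 1/64

P(WWNNHHcc) = 1/64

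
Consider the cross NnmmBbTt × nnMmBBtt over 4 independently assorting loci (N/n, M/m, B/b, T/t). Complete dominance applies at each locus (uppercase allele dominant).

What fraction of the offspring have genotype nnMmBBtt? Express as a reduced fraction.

NnmmBbTt gametes: NmBT×2, NmBt×2, NmbT×2, Nmbt×2, nmBT×2, nmBt×2, nmbT×2, nmbt×2
nnMmBBtt gametes: nMBt×8, nmBt×8
NnmmBbTt×nnMmBBtt grid (16·16=256): NnMmBBTt=16 NnMmBBtt=16 NnMmBbTt=16 NnMmBbtt=16 NnmmBBTt=16 NnmmBBtt=16 NnmmBbTt=16 NnmmBbtt=16 nnMmBBTt=16 nnMmBBtt=16 nnMmBbTt=16 nnMmBbtt=16 nnmmBBTt=16 nnmmBBtt=16 nnmmBbTt=16 nnmmBbtt=16
nnMmBBtt hits 16/256; gcd=16; 16÷16/256÷16 = 1/16

P(nnMmBBtt) = 1/16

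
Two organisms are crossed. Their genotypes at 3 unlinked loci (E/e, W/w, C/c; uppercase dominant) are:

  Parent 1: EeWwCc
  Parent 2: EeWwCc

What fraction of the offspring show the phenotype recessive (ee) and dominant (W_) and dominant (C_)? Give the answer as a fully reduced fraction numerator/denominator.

EeWwCc gametes: EWC×1, EWc×1, EwC×1, Ewc×1, eWC×1, eWc×1, ewC×1, ewc×1
EeWwCc gametes: EWC×1, EWc×1, EwC×1, Ewc×1, eWC×1, eWc×1, ewC×1, ewc×1
EeWwCc×EeWwCc grid (8·8=64): EEWWCC=1 EEWWCc=2 EEWWcc=1 EEWwCC=2 EEWwCc=4 EEWwcc=2 EEwwCC=1 EEwwCc=2 EEwwcc=1 EeWWCC=2 EeWWCc=4 EeWWcc=2 EeWwCC=4 EeWwCc=8 EeWwcc=4 EewwCC=2 EewwCc=4 Eewwcc=2 eeWWCC=1 eeWWCc=2 eeWWcc=1 eeWwCC=2 eeWwCc=4 eeWwcc=2 eewwCC=1 eewwCc=2 eewwcc=1
ee W_ C_ hits 9/64; gcd=1; 9÷1/64÷1 = 9/64

P(ee W_ C_) = 9/64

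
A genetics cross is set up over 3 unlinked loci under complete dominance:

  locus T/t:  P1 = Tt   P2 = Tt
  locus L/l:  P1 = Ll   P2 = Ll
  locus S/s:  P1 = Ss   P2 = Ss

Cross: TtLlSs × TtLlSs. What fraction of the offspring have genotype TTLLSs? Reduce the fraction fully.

TtLlSs gametes: TLS×1, TLs×1, TlS×1, Tls×1, tLS×1, tLs×1, tlS×1, tls×1
TtLlSs gametes: TLS×1, TLs×1, TlS×1, Tls×1, tLS×1, tLs×1, tlS×1, tls×1
TtLlSs×TtLlSs grid (8·8=64): TTLLSS=1 TTLLSs=2 TTLLss=1 TTLlSS=2 TTLlSs=4 TTLlss=2 TTllSS=1 TTllSs=2 TTllss=1 TtLLSS=2 TtLLSs=4 TtLLss=2 TtLlSS=4 TtLlSs=8 TtLlss=4 TtllSS=2 TtllSs=4 Ttllss=2 ttLLSS=1 ttLLSs=2 ttLLss=1 ttLlSS=2 ttLlSs=4 ttLlss=2 ttllSS=1 ttllSs=2 ttllss=1
TTLLSs hits 2/64; gcd=2; 2÷2/64÷2 = 1/32

P(TTLLSs) = 1/32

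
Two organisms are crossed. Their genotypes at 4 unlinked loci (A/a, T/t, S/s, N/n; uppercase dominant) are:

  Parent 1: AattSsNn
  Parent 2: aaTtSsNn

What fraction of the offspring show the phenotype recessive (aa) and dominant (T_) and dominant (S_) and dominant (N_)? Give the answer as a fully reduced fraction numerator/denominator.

AattSsNn gametes: AtSN×2, AtSn×2, AtsN×2, Atsn×2, atSN×2, atSn×2, atsN×2, atsn×2
aaTtSsNn gametes: aTSN×2, aTSn×2, aTsN×2, aTsn×2, atSN×2, atSn×2, atsN×2, atsn×2
AattSsNn×aaTtSsNn grid (16·16=256): AaTtSSNN=4 AaTtSSNn=8 AaTtSSnn=4 AaTtSsNN=8 AaTtSsNn=16 AaTtSsnn=8 AaTtssNN=4 AaTtssNn=8 AaTtssnn=4 AattSSNN=4 AattSSNn=8 AattSSnn=4 AattSsNN=8 AattSsNn=16 AattSsnn=8 AattssNN=4 AattssNn=8 Aattssnn=4 aaTtSSNN=4 aaTtSSNn=8 aaTtSSnn=4 aaTtSsNN=8 aaTtSsNn=16 aaTtSsnn=8 aaTtssNN=4 aaTtssNn=8 aaTtssnn=4 aattSSNN=4 aattSSNn=8 aattSSnn=4 aattSsNN=8 aattSsNn=16 aattSsnn=8 aattssNN=4 aattssNn=8 aattssnn=4
aa T_ S_ N_ hits 36/256; gcd=4; 36÷4/256÷4 = 9/64

P(aa T_ S_ N_) = 9/64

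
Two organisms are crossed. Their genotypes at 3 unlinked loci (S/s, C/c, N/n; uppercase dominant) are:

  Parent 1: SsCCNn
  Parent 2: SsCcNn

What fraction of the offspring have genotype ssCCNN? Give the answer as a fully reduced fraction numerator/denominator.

SsCCNn gametes: SCN×2, SCn×2, sCN×2, sCn×2
SsCcNn gametes: SCN×1, SCn×1, ScN×1, Scn×1, sCN×1, sCn×1, scN×1, scn×1
SsCCNn×SsCcNn grid (8·8=64): SSCCNN=2 SSCCNn=4 SSCCnn=2 SSCcNN=2 SSCcNn=4 SSCcnn=2 SsCCNN=4 SsCCNn=8 SsCCnn=4 SsCcNN=4 SsCcNn=8 SsCcnn=4 ssCCNN=2 ssCCNn=4 ssCCnn=2 ssCcNN=2 ssCcNn=4 ssCcnn=2
ssCCNN hits 2/64; gcd=2; 2÷2/64÷2 = 1/32

P(ssCCNN) = 1/32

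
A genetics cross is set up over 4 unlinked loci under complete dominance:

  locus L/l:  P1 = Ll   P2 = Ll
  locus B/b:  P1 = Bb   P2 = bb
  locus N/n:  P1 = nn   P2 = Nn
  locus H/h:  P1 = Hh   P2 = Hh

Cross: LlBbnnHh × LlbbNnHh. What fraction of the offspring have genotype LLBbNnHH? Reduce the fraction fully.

LlBbnnHh gametes: LBnH×2, LBnh×2, LbnH×2, Lbnh×2, lBnH×2, lBnh×2, lbnH×2, lbnh×2
LlbbNnHh gametes: LbNH×2, LbNh×2, LbnH×2, Lbnh×2, lbNH×2, lbNh×2, lbnH×2, lbnh×2
LlBbnnHh×LlbbNnHh grid (16·16=256): LLBbNnHH=4 LLBbNnHh=8 LLBbNnhh=4 LLBbnnHH=4 LLBbnnHh=8 LLBbnnhh=4 LLbbNnHH=4 LLbbNnHh=8 LLbbNnhh=4 LLbbnnHH=4 LLbbnnHh=8 LLbbnnhh=4 LlBbNnHH=8 LlBbNnHh=16 LlBbNnhh=8 LlBbnnHH=8 LlBbnnHh=16 LlBbnnhh=8 LlbbNnHH=8 LlbbNnHh=16 LlbbNnhh=8 LlbbnnHH=8 LlbbnnHh=16 Llbbnnhh=8 llBbNnHH=4 llBbNnHh=8 llBbNnhh=4 llBbnnHH=4 llBbnnHh=8 llBbnnhh=4 llbbNnHH=4 llbbNnHh=8 llbbNnhh=4 llbbnnHH=4 llbbnnHh=8 llbbnnhh=4
LLBbNnHH hits 4/256; gcd=4; 4÷4/256÷4 = 1/64

P(LLBbNnHH) = 1/64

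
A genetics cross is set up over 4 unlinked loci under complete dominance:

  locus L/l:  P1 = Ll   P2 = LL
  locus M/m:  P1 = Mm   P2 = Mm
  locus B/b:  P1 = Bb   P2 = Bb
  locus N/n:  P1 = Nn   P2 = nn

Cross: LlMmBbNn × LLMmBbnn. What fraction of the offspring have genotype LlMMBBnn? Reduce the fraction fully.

P(LlMMBBnn) = 1/64

LlMmBbNn gametes: LMBN×1, LMBn×1, LMbN×1, LMbn×1, LmBN×1, LmBn×1, LmbN×1, Lmbn×1, lMBN×1, lMBn×1, lMbN×1, lMbn×1, lmBN×1, lmBn×1, lmbN×1, lmbn×1
LLMmBbnn gametes: LMBn×4, LMbn×4, LmBn×4, Lmbn×4
LlMmBbNn×LLMmBbnn grid (16·16=256): LLMMBBNn=4 LLMMBBnn=4 LLMMBbNn=8 LLMMBbnn=8 LLMMbbNn=4 LLMMbbnn=4 LLMmBBNn=8 LLMmBBnn=8 LLMmBbNn=16 LLMmBbnn=16 LLMmbbNn=8 LLMmbbnn=8 LLmmBBNn=4 LLmmBBnn=4 LLmmBbNn=8 LLmmBbnn=8 LLmmbbNn=4 LLmmbbnn=4 LlMMBBNn=4 LlMMBBnn=4 LlMMBbNn=8 LlMMBbnn=8 LlMMbbNn=4 LlMMbbnn=4 LlMmBBNn=8 LlMmBBnn=8 LlMmBbNn=16 LlMmBbnn=16 LlMmbbNn=8 LlMmbbnn=8 LlmmBBNn=4 LlmmBBnn=4 LlmmBbNn=8 LlmmBbnn=8 LlmmbbNn=4 Llmmbbnn=4
LlMMBBnn hits 4/256; gcd=4; 4÷4/256÷4 = 1/64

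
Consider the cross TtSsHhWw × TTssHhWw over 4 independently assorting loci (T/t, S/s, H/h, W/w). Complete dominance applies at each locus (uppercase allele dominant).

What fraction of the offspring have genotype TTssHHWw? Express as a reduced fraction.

TtSsHhWw gametes: TSHW×1, TSHw×1, TShW×1, TShw×1, TsHW×1, TsHw×1, TshW×1, Tshw×1, tSHW×1, tSHw×1, tShW×1, tShw×1, tsHW×1, tsHw×1, tshW×1, tshw×1
TTssHhWw gametes: TsHW×4, TsHw×4, TshW×4, Tshw×4
TtSsHhWw×TTssHhWw grid (16·16=256): TTSsHHWW=4 TTSsHHWw=8 TTSsHHww=4 TTSsHhWW=8 TTSsHhWw=16 TTSsHhww=8 TTSshhWW=4 TTSshhWw=8 TTSshhww=4 TTssHHWW=4 TTssHHWw=8 TTssHHww=4 TTssHhWW=8 TTssHhWw=16 TTssHhww=8 TTsshhWW=4 TTsshhWw=8 TTsshhww=4 TtSsHHWW=4 TtSsHHWw=8 TtSsHHww=4 TtSsHhWW=8 TtSsHhWw=16 TtSsHhww=8 TtSshhWW=4 TtSshhWw=8 TtSshhww=4 TtssHHWW=4 TtssHHWw=8 TtssHHww=4 TtssHhWW=8 TtssHhWw=16 TtssHhww=8 TtsshhWW=4 TtsshhWw=8 Ttsshhww=4
TTssHHWw hits 8/256; gcd=8; 8÷8/256÷8 = 1/32

P(TTssHHWw) = 1/32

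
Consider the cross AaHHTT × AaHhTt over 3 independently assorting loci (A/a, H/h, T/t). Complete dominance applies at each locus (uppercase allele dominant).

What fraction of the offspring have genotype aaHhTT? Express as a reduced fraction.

AaHHTT gametes: AHT×4, aHT×4
AaHhTt gametes: AHT×1, AHt×1, AhT×1, Aht×1, aHT×1, aHt×1, ahT×1, aht×1
AaHHTT×AaHhTt grid (8·8=64): AAHHTT=4 AAHHTt=4 AAHhTT=4 AAHhTt=4 AaHHTT=8 AaHHTt=8 AaHhTT=8 AaHhTt=8 aaHHTT=4 aaHHTt=4 aaHhTT=4 aaHhTt=4
aaHhTT hits 4/64; gcd=4; 4÷4/64÷4 = 1/16

P(aaHhTT) = 1/16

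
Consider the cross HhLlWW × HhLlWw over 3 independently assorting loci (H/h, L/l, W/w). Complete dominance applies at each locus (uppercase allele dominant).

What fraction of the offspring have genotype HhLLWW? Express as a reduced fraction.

P(HhLLWW) = 1/16

HhLlWW gametes: HLW×2, HlW×2, hLW×2, hlW×2
HhLlWw gametes: HLW×1, HLw×1, HlW×1, Hlw×1, hLW×1, hLw×1, hlW×1, hlw×1
HhLlWW×HhLlWw grid (8·8=64): HHLLWW=2 HHLLWw=2 HHLlWW=4 HHLlWw=4 HHllWW=2 HHllWw=2 HhLLWW=4 HhLLWw=4 HhLlWW=8 HhLlWw=8 HhllWW=4 HhllWw=4 hhLLWW=2 hhLLWw=2 hhLlWW=4 hhLlWw=4 hhllWW=2 hhllWw=2
HhLLWW hits 4/64; gcd=4; 4÷4/64÷4 = 1/16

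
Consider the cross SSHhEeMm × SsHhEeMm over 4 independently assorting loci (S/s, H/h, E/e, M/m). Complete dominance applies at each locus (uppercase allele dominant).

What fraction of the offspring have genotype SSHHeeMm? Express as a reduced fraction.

SSHhEeMm gametes: SHEM×2, SHEm×2, SHeM×2, SHem×2, ShEM×2, ShEm×2, SheM×2, Shem×2
SsHhEeMm gametes: SHEM×1, SHEm×1, SHeM×1, SHem×1, ShEM×1, ShEm×1, SheM×1, Shem×1, sHEM×1, sHEm×1, sHeM×1, sHem×1, shEM×1, shEm×1, sheM×1, shem×1
SSHhEeMm×SsHhEeMm grid (16·16=256): SSHHEEMM=2 SSHHEEMm=4 SSHHEEmm=2 SSHHEeMM=4 SSHHEeMm=8 SSHHEemm=4 SSHHeeMM=2 SSHHeeMm=4 SSHHeemm=2 SSHhEEMM=4 SSHhEEMm=8 SSHhEEmm=4 SSHhEeMM=8 SSHhEeMm=16 SSHhEemm=8 SSHheeMM=4 SSHheeMm=8 SSHheemm=4 SShhEEMM=2 SShhEEMm=4 SShhEEmm=2 SShhEeMM=4 SShhEeMm=8 SShhEemm=4 SShheeMM=2 SShheeMm=4 SShheemm=2 SsHHEEMM=2 SsHHEEMm=4 SsHHEEmm=2 SsHHEeMM=4 SsHHEeMm=8 SsHHEemm=4 SsHHeeMM=2 SsHHeeMm=4 SsHHeemm=2 SsHhEEMM=4 SsHhEEMm=8 SsHhEEmm=4 SsHhEeMM=8 SsHhEeMm=16 SsHhEemm=8 SsHheeMM=4 SsHheeMm=8 SsHheemm=4 SshhEEMM=2 SshhEEMm=4 SshhEEmm=2 SshhEeMM=4 SshhEeMm=8 SshhEemm=4 SshheeMM=2 SshheeMm=4 Sshheemm=2
SSHHeeMm hits 4/256; gcd=4; 4÷4/256÷4 = 1/64

P(SSHHeeMm) = 1/64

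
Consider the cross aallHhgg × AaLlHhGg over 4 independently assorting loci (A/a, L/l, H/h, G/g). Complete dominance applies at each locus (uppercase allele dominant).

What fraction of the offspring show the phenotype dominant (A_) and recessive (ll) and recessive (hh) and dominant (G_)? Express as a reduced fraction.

P(A_ ll hh G_) = 1/32

aallHhgg gametes: alHg×8, alhg×8
AaLlHhGg gametes: ALHG×1, ALHg×1, ALhG×1, ALhg×1, AlHG×1, AlHg×1, AlhG×1, Alhg×1, aLHG×1, aLHg×1, aLhG×1, aLhg×1, alHG×1, alHg×1, alhG×1, alhg×1
aallHhgg×AaLlHhGg grid (16·16=256): AaLlHHGg=8 AaLlHHgg=8 AaLlHhGg=16 AaLlHhgg=16 AaLlhhGg=8 AaLlhhgg=8 AallHHGg=8 AallHHgg=8 AallHhGg=16 AallHhgg=16 AallhhGg=8 Aallhhgg=8 aaLlHHGg=8 aaLlHHgg=8 aaLlHhGg=16 aaLlHhgg=16 aaLlhhGg=8 aaLlhhgg=8 aallHHGg=8 aallHHgg=8 aallHhGg=16 aallHhgg=16 aallhhGg=8 aallhhgg=8
A_ ll hh G_ hits 8/256; gcd=8; 8÷8/256÷8 = 1/32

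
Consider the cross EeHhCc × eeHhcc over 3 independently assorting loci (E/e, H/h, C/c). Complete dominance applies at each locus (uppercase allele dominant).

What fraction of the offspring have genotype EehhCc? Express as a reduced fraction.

EeHhCc gametes: EHC×1, EHc×1, EhC×1, Ehc×1, eHC×1, eHc×1, ehC×1, ehc×1
eeHhcc gametes: eHc×4, ehc×4
EeHhCc×eeHhcc grid (8·8=64): EeHHCc=4 EeHHcc=4 EeHhCc=8 EeHhcc=8 EehhCc=4 Eehhcc=4 eeHHCc=4 eeHHcc=4 eeHhCc=8 eeHhcc=8 eehhCc=4 eehhcc=4
EehhCc hits 4/64; gcd=4; 4÷4/64÷4 = 1/16

P(EehhCc) = 1/16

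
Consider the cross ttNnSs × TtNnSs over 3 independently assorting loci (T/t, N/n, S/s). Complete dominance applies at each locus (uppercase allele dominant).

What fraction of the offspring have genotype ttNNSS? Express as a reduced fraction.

ttNnSs gametes: tNS×2, tNs×2, tnS×2, tns×2
TtNnSs gametes: TNS×1, TNs×1, TnS×1, Tns×1, tNS×1, tNs×1, tnS×1, tns×1
ttNnSs×TtNnSs grid (8·8=64): TtNNSS=2 TtNNSs=4 TtNNss=2 TtNnSS=4 TtNnSs=8 TtNnss=4 TtnnSS=2 TtnnSs=4 Ttnnss=2 ttNNSS=2 ttNNSs=4 ttNNss=2 ttNnSS=4 ttNnSs=8 ttNnss=4 ttnnSS=2 ttnnSs=4 ttnnss=2
ttNNSS hits 2/64; gcd=2; 2÷2/64÷2 = 1/32

P(ttNNSS) = 1/32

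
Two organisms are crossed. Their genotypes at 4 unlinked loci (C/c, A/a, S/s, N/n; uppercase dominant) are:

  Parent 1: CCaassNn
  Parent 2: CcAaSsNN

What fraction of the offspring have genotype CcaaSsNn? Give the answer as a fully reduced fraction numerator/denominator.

P(CcaaSsNn) = 1/16

CCaassNn gametes: CasN×8, Casn×8
CcAaSsNN gametes: CASN×2, CAsN×2, CaSN×2, CasN×2, cASN×2, cAsN×2, caSN×2, casN×2
CCaassNn×CcAaSsNN grid (16·16=256): CCAaSsNN=16 CCAaSsNn=16 CCAassNN=16 CCAassNn=16 CCaaSsNN=16 CCaaSsNn=16 CCaassNN=16 CCaassNn=16 CcAaSsNN=16 CcAaSsNn=16 CcAassNN=16 CcAassNn=16 CcaaSsNN=16 CcaaSsNn=16 CcaassNN=16 CcaassNn=16
CcaaSsNn hits 16/256; gcd=16; 16÷16/256÷16 = 1/16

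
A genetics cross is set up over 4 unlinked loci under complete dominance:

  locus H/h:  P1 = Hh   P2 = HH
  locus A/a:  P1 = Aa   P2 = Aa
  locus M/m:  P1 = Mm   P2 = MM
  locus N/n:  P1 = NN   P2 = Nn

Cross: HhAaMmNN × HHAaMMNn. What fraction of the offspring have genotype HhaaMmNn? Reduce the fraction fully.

HhAaMmNN gametes: HAMN×2, HAmN×2, HaMN×2, HamN×2, hAMN×2, hAmN×2, haMN×2, hamN×2
HHAaMMNn gametes: HAMN×4, HAMn×4, HaMN×4, HaMn×4
HhAaMmNN×HHAaMMNn grid (16·16=256): HHAAMMNN=8 HHAAMMNn=8 HHAAMmNN=8 HHAAMmNn=8 HHAaMMNN=16 HHAaMMNn=16 HHAaMmNN=16 HHAaMmNn=16 HHaaMMNN=8 HHaaMMNn=8 HHaaMmNN=8 HHaaMmNn=8 HhAAMMNN=8 HhAAMMNn=8 HhAAMmNN=8 HhAAMmNn=8 HhAaMMNN=16 HhAaMMNn=16 HhAaMmNN=16 HhAaMmNn=16 HhaaMMNN=8 HhaaMMNn=8 HhaaMmNN=8 HhaaMmNn=8
HhaaMmNn hits 8/256; gcd=8; 8÷8/256÷8 = 1/32

P(HhaaMmNn) = 1/32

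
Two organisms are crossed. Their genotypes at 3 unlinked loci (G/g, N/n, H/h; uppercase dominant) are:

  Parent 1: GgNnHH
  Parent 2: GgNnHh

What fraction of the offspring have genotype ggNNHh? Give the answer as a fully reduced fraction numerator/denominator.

GgNnHH gametes: GNH×2, GnH×2, gNH×2, gnH×2
GgNnHh gametes: GNH×1, GNh×1, GnH×1, Gnh×1, gNH×1, gNh×1, gnH×1, gnh×1
GgNnHH×GgNnHh grid (8·8=64): GGNNHH=2 GGNNHh=2 GGNnHH=4 GGNnHh=4 GGnnHH=2 GGnnHh=2 GgNNHH=4 GgNNHh=4 GgNnHH=8 GgNnHh=8 GgnnHH=4 GgnnHh=4 ggNNHH=2 ggNNHh=2 ggNnHH=4 ggNnHh=4 ggnnHH=2 ggnnHh=2
ggNNHh hits 2/64; gcd=2; 2÷2/64÷2 = 1/32

P(ggNNHh) = 1/32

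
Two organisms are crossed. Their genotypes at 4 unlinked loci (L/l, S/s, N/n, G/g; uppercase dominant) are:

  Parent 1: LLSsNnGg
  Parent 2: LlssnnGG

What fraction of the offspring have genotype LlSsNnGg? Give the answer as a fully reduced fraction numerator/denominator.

P(LlSsNnGg) = 1/16

LLSsNnGg gametes: LSNG×2, LSNg×2, LSnG×2, LSng×2, LsNG×2, LsNg×2, LsnG×2, Lsng×2
LlssnnGG gametes: LsnG×8, lsnG×8
LLSsNnGg×LlssnnGG grid (16·16=256): LLSsNnGG=16 LLSsNnGg=16 LLSsnnGG=16 LLSsnnGg=16 LLssNnGG=16 LLssNnGg=16 LLssnnGG=16 LLssnnGg=16 LlSsNnGG=16 LlSsNnGg=16 LlSsnnGG=16 LlSsnnGg=16 LlssNnGG=16 LlssNnGg=16 LlssnnGG=16 LlssnnGg=16
LlSsNnGg hits 16/256; gcd=16; 16÷16/256÷16 = 1/16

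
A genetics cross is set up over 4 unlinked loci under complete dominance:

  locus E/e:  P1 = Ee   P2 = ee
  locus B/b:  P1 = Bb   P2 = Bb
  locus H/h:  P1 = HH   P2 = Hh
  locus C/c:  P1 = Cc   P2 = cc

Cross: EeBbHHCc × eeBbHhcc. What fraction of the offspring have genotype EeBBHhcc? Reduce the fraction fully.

EeBbHHCc gametes: EBHC×2, EBHc×2, EbHC×2, EbHc×2, eBHC×2, eBHc×2, ebHC×2, ebHc×2
eeBbHhcc gametes: eBHc×4, eBhc×4, ebHc×4, ebhc×4
EeBbHHCc×eeBbHhcc grid (16·16=256): EeBBHHCc=8 EeBBHHcc=8 EeBBHhCc=8 EeBBHhcc=8 EeBbHHCc=16 EeBbHHcc=16 EeBbHhCc=16 EeBbHhcc=16 EebbHHCc=8 EebbHHcc=8 EebbHhCc=8 EebbHhcc=8 eeBBHHCc=8 eeBBHHcc=8 eeBBHhCc=8 eeBBHhcc=8 eeBbHHCc=16 eeBbHHcc=16 eeBbHhCc=16 eeBbHhcc=16 eebbHHCc=8 eebbHHcc=8 eebbHhCc=8 eebbHhcc=8
EeBBHhcc hits 8/256; gcd=8; 8÷8/256÷8 = 1/32

P(EeBBHhcc) = 1/32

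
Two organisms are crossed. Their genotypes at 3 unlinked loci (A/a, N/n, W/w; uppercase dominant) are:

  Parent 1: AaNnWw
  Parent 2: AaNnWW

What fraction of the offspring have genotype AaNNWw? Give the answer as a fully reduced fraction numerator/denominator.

P(AaNNWw) = 1/16

AaNnWw gametes: ANW×1, ANw×1, AnW×1, Anw×1, aNW×1, aNw×1, anW×1, anw×1
AaNnWW gametes: ANW×2, AnW×2, aNW×2, anW×2
AaNnWw×AaNnWW grid (8·8=64): AANNWW=2 AANNWw=2 AANnWW=4 AANnWw=4 AAnnWW=2 AAnnWw=2 AaNNWW=4 AaNNWw=4 AaNnWW=8 AaNnWw=8 AannWW=4 AannWw=4 aaNNWW=2 aaNNWw=2 aaNnWW=4 aaNnWw=4 aannWW=2 aannWw=2
AaNNWw hits 4/64; gcd=4; 4÷4/64÷4 = 1/16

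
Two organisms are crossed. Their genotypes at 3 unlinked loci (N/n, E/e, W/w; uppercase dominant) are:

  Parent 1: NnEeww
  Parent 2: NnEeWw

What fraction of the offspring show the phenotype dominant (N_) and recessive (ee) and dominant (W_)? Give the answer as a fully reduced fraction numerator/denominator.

NnEeww gametes: NEw×2, New×2, nEw×2, new×2
NnEeWw gametes: NEW×1, NEw×1, NeW×1, New×1, nEW×1, nEw×1, neW×1, new×1
NnEeww×NnEeWw grid (8·8=64): NNEEWw=2 NNEEww=2 NNEeWw=4 NNEeww=4 NNeeWw=2 NNeeww=2 NnEEWw=4 NnEEww=4 NnEeWw=8 NnEeww=8 NneeWw=4 Nneeww=4 nnEEWw=2 nnEEww=2 nnEeWw=4 nnEeww=4 nneeWw=2 nneeww=2
N_ ee W_ hits 6/64; gcd=2; 6÷2/64÷2 = 3/32

P(N_ ee W_) = 3/32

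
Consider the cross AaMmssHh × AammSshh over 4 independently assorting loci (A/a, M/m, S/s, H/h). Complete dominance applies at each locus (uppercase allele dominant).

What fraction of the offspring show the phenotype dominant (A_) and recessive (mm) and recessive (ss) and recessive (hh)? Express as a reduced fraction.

AaMmssHh gametes: AMsH×2, AMsh×2, AmsH×2, Amsh×2, aMsH×2, aMsh×2, amsH×2, amsh×2
AammSshh gametes: AmSh×4, Amsh×4, amSh×4, amsh×4
AaMmssHh×AammSshh grid (16·16=256): AAMmSsHh=8 AAMmSshh=8 AAMmssHh=8 AAMmsshh=8 AAmmSsHh=8 AAmmSshh=8 AAmmssHh=8 AAmmsshh=8 AaMmSsHh=16 AaMmSshh=16 AaMmssHh=16 AaMmsshh=16 AammSsHh=16 AammSshh=16 AammssHh=16 Aammsshh=16 aaMmSsHh=8 aaMmSshh=8 aaMmssHh=8 aaMmsshh=8 aammSsHh=8 aammSshh=8 aammssHh=8 aammsshh=8
A_ mm ss hh hits 24/256; gcd=8; 24÷8/256÷8 = 3/32

P(A_ mm ss hh) = 3/32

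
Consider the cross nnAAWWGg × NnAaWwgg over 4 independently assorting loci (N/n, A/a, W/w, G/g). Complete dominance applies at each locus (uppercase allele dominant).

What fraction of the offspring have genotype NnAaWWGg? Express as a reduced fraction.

nnAAWWGg gametes: nAWG×8, nAWg×8
NnAaWwgg gametes: NAWg×2, NAwg×2, NaWg×2, Nawg×2, nAWg×2, nAwg×2, naWg×2, nawg×2
nnAAWWGg×NnAaWwgg grid (16·16=256): NnAAWWGg=16 NnAAWWgg=16 NnAAWwGg=16 NnAAWwgg=16 NnAaWWGg=16 NnAaWWgg=16 NnAaWwGg=16 NnAaWwgg=16 nnAAWWGg=16 nnAAWWgg=16 nnAAWwGg=16 nnAAWwgg=16 nnAaWWGg=16 nnAaWWgg=16 nnAaWwGg=16 nnAaWwgg=16
NnAaWWGg hits 16/256; gcd=16; 16÷16/256÷16 = 1/16

P(NnAaWWGg) = 1/16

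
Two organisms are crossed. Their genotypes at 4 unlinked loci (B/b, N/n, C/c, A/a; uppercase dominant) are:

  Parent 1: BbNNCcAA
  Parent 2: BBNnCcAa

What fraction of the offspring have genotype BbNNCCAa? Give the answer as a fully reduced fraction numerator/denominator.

BbNNCcAA gametes: BNCA×4, BNcA×4, bNCA×4, bNcA×4
BBNnCcAa gametes: BNCA×2, BNCa×2, BNcA×2, BNca×2, BnCA×2, BnCa×2, BncA×2, Bnca×2
BbNNCcAA×BBNnCcAa grid (16·16=256): BBNNCCAA=8 BBNNCCAa=8 BBNNCcAA=16 BBNNCcAa=16 BBNNccAA=8 BBNNccAa=8 BBNnCCAA=8 BBNnCCAa=8 BBNnCcAA=16 BBNnCcAa=16 BBNnccAA=8 BBNnccAa=8 BbNNCCAA=8 BbNNCCAa=8 BbNNCcAA=16 BbNNCcAa=16 BbNNccAA=8 BbNNccAa=8 BbNnCCAA=8 BbNnCCAa=8 BbNnCcAA=16 BbNnCcAa=16 BbNnccAA=8 BbNnccAa=8
BbNNCCAa hits 8/256; gcd=8; 8÷8/256÷8 = 1/32

P(BbNNCCAa) = 1/32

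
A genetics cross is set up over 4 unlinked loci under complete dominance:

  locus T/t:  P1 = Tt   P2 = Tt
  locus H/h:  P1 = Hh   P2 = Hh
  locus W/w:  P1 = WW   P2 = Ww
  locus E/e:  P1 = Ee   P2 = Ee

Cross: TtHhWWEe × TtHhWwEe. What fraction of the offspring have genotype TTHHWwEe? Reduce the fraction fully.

P(TTHHWwEe) = 1/64

TtHhWWEe gametes: THWE×2, THWe×2, ThWE×2, ThWe×2, tHWE×2, tHWe×2, thWE×2, thWe×2
TtHhWwEe gametes: THWE×1, THWe×1, THwE×1, THwe×1, ThWE×1, ThWe×1, ThwE×1, Thwe×1, tHWE×1, tHWe×1, tHwE×1, tHwe×1, thWE×1, thWe×1, thwE×1, thwe×1
TtHhWWEe×TtHhWwEe grid (16·16=256): TTHHWWEE=2 TTHHWWEe=4 TTHHWWee=2 TTHHWwEE=2 TTHHWwEe=4 TTHHWwee=2 TTHhWWEE=4 TTHhWWEe=8 TTHhWWee=4 TTHhWwEE=4 TTHhWwEe=8 TTHhWwee=4 TThhWWEE=2 TThhWWEe=4 TThhWWee=2 TThhWwEE=2 TThhWwEe=4 TThhWwee=2 TtHHWWEE=4 TtHHWWEe=8 TtHHWWee=4 TtHHWwEE=4 TtHHWwEe=8 TtHHWwee=4 TtHhWWEE=8 TtHhWWEe=16 TtHhWWee=8 TtHhWwEE=8 TtHhWwEe=16 TtHhWwee=8 TthhWWEE=4 TthhWWEe=8 TthhWWee=4 TthhWwEE=4 TthhWwEe=8 TthhWwee=4 ttHHWWEE=2 ttHHWWEe=4 ttHHWWee=2 ttHHWwEE=2 ttHHWwEe=4 ttHHWwee=2 ttHhWWEE=4 ttHhWWEe=8 ttHhWWee=4 ttHhWwEE=4 ttHhWwEe=8 ttHhWwee=4 tthhWWEE=2 tthhWWEe=4 tthhWWee=2 tthhWwEE=2 tthhWwEe=4 tthhWwee=2
TTHHWwEe hits 4/256; gcd=4; 4÷4/256÷4 = 1/64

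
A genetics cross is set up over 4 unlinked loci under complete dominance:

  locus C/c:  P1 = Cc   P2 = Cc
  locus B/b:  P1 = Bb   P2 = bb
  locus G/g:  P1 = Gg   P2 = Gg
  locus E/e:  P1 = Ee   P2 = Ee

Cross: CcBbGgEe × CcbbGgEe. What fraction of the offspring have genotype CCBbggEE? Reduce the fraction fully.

P(CCBbggEE) = 1/128

CcBbGgEe gametes: CBGE×1, CBGe×1, CBgE×1, CBge×1, CbGE×1, CbGe×1, CbgE×1, Cbge×1, cBGE×1, cBGe×1, cBgE×1, cBge×1, cbGE×1, cbGe×1, cbgE×1, cbge×1
CcbbGgEe gametes: CbGE×2, CbGe×2, CbgE×2, Cbge×2, cbGE×2, cbGe×2, cbgE×2, cbge×2
CcBbGgEe×CcbbGgEe grid (16·16=256): CCBbGGEE=2 CCBbGGEe=4 CCBbGGee=2 CCBbGgEE=4 CCBbGgEe=8 CCBbGgee=4 CCBbggEE=2 CCBbggEe=4 CCBbggee=2 CCbbGGEE=2 CCbbGGEe=4 CCbbGGee=2 CCbbGgEE=4 CCbbGgEe=8 CCbbGgee=4 CCbbggEE=2 CCbbggEe=4 CCbbggee=2 CcBbGGEE=4 CcBbGGEe=8 CcBbGGee=4 CcBbGgEE=8 CcBbGgEe=16 CcBbGgee=8 CcBbggEE=4 CcBbggEe=8 CcBbggee=4 CcbbGGEE=4 CcbbGGEe=8 CcbbGGee=4 CcbbGgEE=8 CcbbGgEe=16 CcbbGgee=8 CcbbggEE=4 CcbbggEe=8 Ccbbggee=4 ccBbGGEE=2 ccBbGGEe=4 ccBbGGee=2 ccBbGgEE=4 ccBbGgEe=8 ccBbGgee=4 ccBbggEE=2 ccBbggEe=4 ccBbggee=2 ccbbGGEE=2 ccbbGGEe=4 ccbbGGee=2 ccbbGgEE=4 ccbbGgEe=8 ccbbGgee=4 ccbbggEE=2 ccbbggEe=4 ccbbggee=2
CCBbggEE hits 2/256; gcd=2; 2÷2/256÷2 = 1/128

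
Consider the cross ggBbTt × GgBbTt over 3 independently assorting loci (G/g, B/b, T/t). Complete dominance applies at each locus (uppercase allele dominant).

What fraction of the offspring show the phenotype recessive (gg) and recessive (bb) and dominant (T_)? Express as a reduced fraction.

P(gg bb T_) = 3/32

ggBbTt gametes: gBT×2, gBt×2, gbT×2, gbt×2
GgBbTt gametes: GBT×1, GBt×1, GbT×1, Gbt×1, gBT×1, gBt×1, gbT×1, gbt×1
ggBbTt×GgBbTt grid (8·8=64): GgBBTT=2 GgBBTt=4 GgBBtt=2 GgBbTT=4 GgBbTt=8 GgBbtt=4 GgbbTT=2 GgbbTt=4 Ggbbtt=2 ggBBTT=2 ggBBTt=4 ggBBtt=2 ggBbTT=4 ggBbTt=8 ggBbtt=4 ggbbTT=2 ggbbTt=4 ggbbtt=2
gg bb T_ hits 6/64; gcd=2; 6÷2/64÷2 = 3/32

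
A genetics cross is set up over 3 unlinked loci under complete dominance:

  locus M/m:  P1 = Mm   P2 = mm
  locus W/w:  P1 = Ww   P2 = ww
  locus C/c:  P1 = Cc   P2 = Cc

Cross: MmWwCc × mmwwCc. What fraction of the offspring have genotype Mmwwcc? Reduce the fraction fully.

P(Mmwwcc) = 1/16

MmWwCc gametes: MWC×1, MWc×1, MwC×1, Mwc×1, mWC×1, mWc×1, mwC×1, mwc×1
mmwwCc gametes: mwC×4, mwc×4
MmWwCc×mmwwCc grid (8·8=64): MmWwCC=4 MmWwCc=8 MmWwcc=4 MmwwCC=4 MmwwCc=8 Mmwwcc=4 mmWwCC=4 mmWwCc=8 mmWwcc=4 mmwwCC=4 mmwwCc=8 mmwwcc=4
Mmwwcc hits 4/64; gcd=4; 4÷4/64÷4 = 1/16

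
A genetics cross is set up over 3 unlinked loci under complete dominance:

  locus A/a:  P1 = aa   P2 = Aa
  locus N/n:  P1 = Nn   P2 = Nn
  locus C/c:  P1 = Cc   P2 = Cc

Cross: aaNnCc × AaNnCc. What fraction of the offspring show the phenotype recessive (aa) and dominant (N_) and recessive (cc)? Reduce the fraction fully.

aaNnCc gametes: aNC×2, aNc×2, anC×2, anc×2
AaNnCc gametes: ANC×1, ANc×1, AnC×1, Anc×1, aNC×1, aNc×1, anC×1, anc×1
aaNnCc×AaNnCc grid (8·8=64): AaNNCC=2 AaNNCc=4 AaNNcc=2 AaNnCC=4 AaNnCc=8 AaNncc=4 AannCC=2 AannCc=4 Aanncc=2 aaNNCC=2 aaNNCc=4 aaNNcc=2 aaNnCC=4 aaNnCc=8 aaNncc=4 aannCC=2 aannCc=4 aanncc=2
aa N_ cc hits 6/64; gcd=2; 6÷2/64÷2 = 3/32

P(aa N_ cc) = 3/32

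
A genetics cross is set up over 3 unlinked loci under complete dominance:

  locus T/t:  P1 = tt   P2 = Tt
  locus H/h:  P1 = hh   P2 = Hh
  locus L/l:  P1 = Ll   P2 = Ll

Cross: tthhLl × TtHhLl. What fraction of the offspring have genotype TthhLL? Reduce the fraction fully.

tthhLl gametes: thL×4, thl×4
TtHhLl gametes: THL×1, THl×1, ThL×1, Thl×1, tHL×1, tHl×1, thL×1, thl×1
tthhLl×TtHhLl grid (8·8=64): TtHhLL=4 TtHhLl=8 TtHhll=4 TthhLL=4 TthhLl=8 Tthhll=4 ttHhLL=4 ttHhLl=8 ttHhll=4 tthhLL=4 tthhLl=8 tthhll=4
TthhLL hits 4/64; gcd=4; 4÷4/64÷4 = 1/16

P(TthhLL) = 1/16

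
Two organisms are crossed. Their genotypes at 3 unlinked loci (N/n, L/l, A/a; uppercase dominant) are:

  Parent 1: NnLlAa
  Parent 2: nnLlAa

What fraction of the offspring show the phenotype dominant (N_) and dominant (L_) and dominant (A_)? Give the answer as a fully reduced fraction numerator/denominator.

NnLlAa gametes: NLA×1, NLa×1, NlA×1, Nla×1, nLA×1, nLa×1, nlA×1, nla×1
nnLlAa gametes: nLA×2, nLa×2, nlA×2, nla×2
NnLlAa×nnLlAa grid (8·8=64): NnLLAA=2 NnLLAa=4 NnLLaa=2 NnLlAA=4 NnLlAa=8 NnLlaa=4 NnllAA=2 NnllAa=4 Nnllaa=2 nnLLAA=2 nnLLAa=4 nnLLaa=2 nnLlAA=4 nnLlAa=8 nnLlaa=4 nnllAA=2 nnllAa=4 nnllaa=2
N_ L_ A_ hits 18/64; gcd=2; 18÷2/64÷2 = 9/32

P(N_ L_ A_) = 9/32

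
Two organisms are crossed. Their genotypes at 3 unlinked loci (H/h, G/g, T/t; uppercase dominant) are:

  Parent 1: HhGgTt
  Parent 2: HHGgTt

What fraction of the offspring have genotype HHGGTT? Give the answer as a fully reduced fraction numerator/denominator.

P(HHGGTT) = 1/32

HhGgTt gametes: HGT×1, HGt×1, HgT×1, Hgt×1, hGT×1, hGt×1, hgT×1, hgt×1
HHGgTt gametes: HGT×2, HGt×2, HgT×2, Hgt×2
HhGgTt×HHGgTt grid (8·8=64): HHGGTT=2 HHGGTt=4 HHGGtt=2 HHGgTT=4 HHGgTt=8 HHGgtt=4 HHggTT=2 HHggTt=4 HHggtt=2 HhGGTT=2 HhGGTt=4 HhGGtt=2 HhGgTT=4 HhGgTt=8 HhGgtt=4 HhggTT=2 HhggTt=4 Hhggtt=2
HHGGTT hits 2/64; gcd=2; 2÷2/64÷2 = 1/32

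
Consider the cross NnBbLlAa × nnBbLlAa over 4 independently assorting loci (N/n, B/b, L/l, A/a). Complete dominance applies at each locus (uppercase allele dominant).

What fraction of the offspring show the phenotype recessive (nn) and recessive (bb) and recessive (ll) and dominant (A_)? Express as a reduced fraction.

NnBbLlAa gametes: NBLA×1, NBLa×1, NBlA×1, NBla×1, NbLA×1, NbLa×1, NblA×1, Nbla×1, nBLA×1, nBLa×1, nBlA×1, nBla×1, nbLA×1, nbLa×1, nblA×1, nbla×1
nnBbLlAa gametes: nBLA×2, nBLa×2, nBlA×2, nBla×2, nbLA×2, nbLa×2, nblA×2, nbla×2
NnBbLlAa×nnBbLlAa grid (16·16=256): NnBBLLAA=2 NnBBLLAa=4 NnBBLLaa=2 NnBBLlAA=4 NnBBLlAa=8 NnBBLlaa=4 NnBBllAA=2 NnBBllAa=4 NnBBllaa=2 NnBbLLAA=4 NnBbLLAa=8 NnBbLLaa=4 NnBbLlAA=8 NnBbLlAa=16 NnBbLlaa=8 NnBbllAA=4 NnBbllAa=8 NnBbllaa=4 NnbbLLAA=2 NnbbLLAa=4 NnbbLLaa=2 NnbbLlAA=4 NnbbLlAa=8 NnbbLlaa=4 NnbbllAA=2 NnbbllAa=4 Nnbbllaa=2 nnBBLLAA=2 nnBBLLAa=4 nnBBLLaa=2 nnBBLlAA=4 nnBBLlAa=8 nnBBLlaa=4 nnBBllAA=2 nnBBllAa=4 nnBBllaa=2 nnBbLLAA=4 nnBbLLAa=8 nnBbLLaa=4 nnBbLlAA=8 nnBbLlAa=16 nnBbLlaa=8 nnBbllAA=4 nnBbllAa=8 nnBbllaa=4 nnbbLLAA=2 nnbbLLAa=4 nnbbLLaa=2 nnbbLlAA=4 nnbbLlAa=8 nnbbLlaa=4 nnbbllAA=2 nnbbllAa=4 nnbbllaa=2
nn bb ll A_ hits 6/256; gcd=2; 6÷2/256÷2 = 3/128

P(nn bb ll A_) = 3/128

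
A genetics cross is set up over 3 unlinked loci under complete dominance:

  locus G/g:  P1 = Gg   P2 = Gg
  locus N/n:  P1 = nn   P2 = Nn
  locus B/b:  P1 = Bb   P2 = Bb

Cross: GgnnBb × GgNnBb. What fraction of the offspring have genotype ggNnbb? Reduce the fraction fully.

GgnnBb gametes: GnB×2, Gnb×2, gnB×2, gnb×2
GgNnBb gametes: GNB×1, GNb×1, GnB×1, Gnb×1, gNB×1, gNb×1, gnB×1, gnb×1
GgnnBb×GgNnBb grid (8·8=64): GGNnBB=2 GGNnBb=4 GGNnbb=2 GGnnBB=2 GGnnBb=4 GGnnbb=2 GgNnBB=4 GgNnBb=8 GgNnbb=4 GgnnBB=4 GgnnBb=8 Ggnnbb=4 ggNnBB=2 ggNnBb=4 ggNnbb=2 ggnnBB=2 ggnnBb=4 ggnnbb=2
ggNnbb hits 2/64; gcd=2; 2÷2/64÷2 = 1/32

P(ggNnbb) = 1/32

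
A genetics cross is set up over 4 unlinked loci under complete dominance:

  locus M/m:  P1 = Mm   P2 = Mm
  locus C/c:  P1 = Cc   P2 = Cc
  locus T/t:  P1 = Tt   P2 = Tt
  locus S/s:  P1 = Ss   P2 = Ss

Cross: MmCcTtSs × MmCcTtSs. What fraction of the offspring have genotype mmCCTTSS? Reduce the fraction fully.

MmCcTtSs gametes: MCTS×1, MCTs×1, MCtS×1, MCts×1, McTS×1, McTs×1, MctS×1, Mcts×1, mCTS×1, mCTs×1, mCtS×1, mCts×1, mcTS×1, mcTs×1, mctS×1, mcts×1
MmCcTtSs gametes: MCTS×1, MCTs×1, MCtS×1, MCts×1, McTS×1, McTs×1, MctS×1, Mcts×1, mCTS×1, mCTs×1, mCtS×1, mCts×1, mcTS×1, mcTs×1, mctS×1, mcts×1
MmCcTtSs×MmCcTtSs grid (16·16=256): MMCCTTSS=1 MMCCTTSs=2 MMCCTTss=1 MMCCTtSS=2 MMCCTtSs=4 MMCCTtss=2 MMCCttSS=1 MMCCttSs=2 MMCCttss=1 MMCcTTSS=2 MMCcTTSs=4 MMCcTTss=2 MMCcTtSS=4 MMCcTtSs=8 MMCcTtss=4 MMCcttSS=2 MMCcttSs=4 MMCcttss=2 MMccTTSS=1 MMccTTSs=2 MMccTTss=1 MMccTtSS=2 MMccTtSs=4 MMccTtss=2 MMccttSS=1 MMccttSs=2 MMccttss=1 MmCCTTSS=2 MmCCTTSs=4 MmCCTTss=2 MmCCTtSS=4 MmCCTtSs=8 MmCCTtss=4 MmCCttSS=2 MmCCttSs=4 MmCCttss=2 MmCcTTSS=4 MmCcTTSs=8 MmCcTTss=4 MmCcTtSS=8 MmCcTtSs=16 MmCcTtss=8 MmCcttSS=4 MmCcttSs=8 MmCcttss=4 MmccTTSS=2 MmccTTSs=4 MmccTTss=2 MmccTtSS=4 MmccTtSs=8 MmccTtss=4 MmccttSS=2 MmccttSs=4 Mmccttss=2 mmCCTTSS=1 mmCCTTSs=2 mmCCTTss=1 mmCCTtSS=2 mmCCTtSs=4 mmCCTtss=2 mmCCttSS=1 mmCCttSs=2 mmCCttss=1 mmCcTTSS=2 mmCcTTSs=4 mmCcTTss=2 mmCcTtSS=4 mmCcTtSs=8 mmCcTtss=4 mmCcttSS=2 mmCcttSs=4 mmCcttss=2 mmccTTSS=1 mmccTTSs=2 mmccTTss=1 mmccTtSS=2 mmccTtSs=4 mmccTtss=2 mmccttSS=1 mmccttSs=2 mmccttss=1
mmCCTTSS hits 1/256; gcd=1; 1÷1/256÷1 = 1/256

P(mmCCTTSS) = 1/256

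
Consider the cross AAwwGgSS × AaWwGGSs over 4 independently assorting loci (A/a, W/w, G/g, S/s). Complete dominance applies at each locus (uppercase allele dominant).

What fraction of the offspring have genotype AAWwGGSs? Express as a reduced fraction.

P(AAWwGGSs) = 1/16

AAwwGgSS gametes: AwGS×8, AwgS×8
AaWwGGSs gametes: AWGS×2, AWGs×2, AwGS×2, AwGs×2, aWGS×2, aWGs×2, awGS×2, awGs×2
AAwwGgSS×AaWwGGSs grid (16·16=256): AAWwGGSS=16 AAWwGGSs=16 AAWwGgSS=16 AAWwGgSs=16 AAwwGGSS=16 AAwwGGSs=16 AAwwGgSS=16 AAwwGgSs=16 AaWwGGSS=16 AaWwGGSs=16 AaWwGgSS=16 AaWwGgSs=16 AawwGGSS=16 AawwGGSs=16 AawwGgSS=16 AawwGgSs=16
AAWwGGSs hits 16/256; gcd=16; 16÷16/256÷16 = 1/16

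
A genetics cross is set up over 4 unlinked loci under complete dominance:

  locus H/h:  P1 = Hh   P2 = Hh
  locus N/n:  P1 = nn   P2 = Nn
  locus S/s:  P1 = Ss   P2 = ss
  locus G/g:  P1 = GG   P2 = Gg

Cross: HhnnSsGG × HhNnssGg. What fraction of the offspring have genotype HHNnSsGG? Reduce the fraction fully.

HhnnSsGG gametes: HnSG×4, HnsG×4, hnSG×4, hnsG×4
HhNnssGg gametes: HNsG×2, HNsg×2, HnsG×2, Hnsg×2, hNsG×2, hNsg×2, hnsG×2, hnsg×2
HhnnSsGG×HhNnssGg grid (16·16=256): HHNnSsGG=8 HHNnSsGg=8 HHNnssGG=8 HHNnssGg=8 HHnnSsGG=8 HHnnSsGg=8 HHnnssGG=8 HHnnssGg=8 HhNnSsGG=16 HhNnSsGg=16 HhNnssGG=16 HhNnssGg=16 HhnnSsGG=16 HhnnSsGg=16 HhnnssGG=16 HhnnssGg=16 hhNnSsGG=8 hhNnSsGg=8 hhNnssGG=8 hhNnssGg=8 hhnnSsGG=8 hhnnSsGg=8 hhnnssGG=8 hhnnssGg=8
HHNnSsGG hits 8/256; gcd=8; 8÷8/256÷8 = 1/32

P(HHNnSsGG) = 1/32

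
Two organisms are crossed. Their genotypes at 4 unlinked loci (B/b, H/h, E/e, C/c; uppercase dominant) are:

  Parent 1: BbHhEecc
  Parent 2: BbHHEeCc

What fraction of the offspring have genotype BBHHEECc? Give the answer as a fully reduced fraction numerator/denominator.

P(BBHHEECc) = 1/64

BbHhEecc gametes: BHEc×2, BHec×2, BhEc×2, Bhec×2, bHEc×2, bHec×2, bhEc×2, bhec×2
BbHHEeCc gametes: BHEC×2, BHEc×2, BHeC×2, BHec×2, bHEC×2, bHEc×2, bHeC×2, bHec×2
BbHhEecc×BbHHEeCc grid (16·16=256): BBHHEECc=4 BBHHEEcc=4 BBHHEeCc=8 BBHHEecc=8 BBHHeeCc=4 BBHHeecc=4 BBHhEECc=4 BBHhEEcc=4 BBHhEeCc=8 BBHhEecc=8 BBHheeCc=4 BBHheecc=4 BbHHEECc=8 BbHHEEcc=8 BbHHEeCc=16 BbHHEecc=16 BbHHeeCc=8 BbHHeecc=8 BbHhEECc=8 BbHhEEcc=8 BbHhEeCc=16 BbHhEecc=16 BbHheeCc=8 BbHheecc=8 bbHHEECc=4 bbHHEEcc=4 bbHHEeCc=8 bbHHEecc=8 bbHHeeCc=4 bbHHeecc=4 bbHhEECc=4 bbHhEEcc=4 bbHhEeCc=8 bbHhEecc=8 bbHheeCc=4 bbHheecc=4
BBHHEECc hits 4/256; gcd=4; 4÷4/256÷4 = 1/64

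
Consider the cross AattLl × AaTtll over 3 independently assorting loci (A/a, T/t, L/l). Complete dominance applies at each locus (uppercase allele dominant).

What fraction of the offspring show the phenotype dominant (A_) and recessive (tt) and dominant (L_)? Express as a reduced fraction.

AattLl gametes: AtL×2, Atl×2, atL×2, atl×2
AaTtll gametes: ATl×2, Atl×2, aTl×2, atl×2
AattLl×AaTtll grid (8·8=64): AATtLl=4 AATtll=4 AAttLl=4 AAttll=4 AaTtLl=8 AaTtll=8 AattLl=8 Aattll=8 aaTtLl=4 aaTtll=4 aattLl=4 aattll=4
A_ tt L_ hits 12/64; gcd=4; 12÷4/64÷4 = 3/16

P(A_ tt L_) = 3/16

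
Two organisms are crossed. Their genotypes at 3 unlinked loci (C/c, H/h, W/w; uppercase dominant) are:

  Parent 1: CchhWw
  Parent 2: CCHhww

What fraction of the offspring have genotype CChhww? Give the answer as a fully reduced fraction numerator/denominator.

CchhWw gametes: ChW×2, Chw×2, chW×2, chw×2
CCHhww gametes: CHw×4, Chw×4
CchhWw×CCHhww grid (8·8=64): CCHhWw=8 CCHhww=8 CChhWw=8 CChhww=8 CcHhWw=8 CcHhww=8 CchhWw=8 Cchhww=8
CChhww hits 8/64; gcd=8; 8÷8/64÷8 = 1/8

P(CChhww) = 1/8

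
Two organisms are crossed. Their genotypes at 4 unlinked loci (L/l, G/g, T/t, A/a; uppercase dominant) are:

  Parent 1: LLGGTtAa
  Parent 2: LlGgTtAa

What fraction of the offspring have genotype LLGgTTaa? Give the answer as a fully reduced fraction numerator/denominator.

P(LLGgTTaa) = 1/64

LLGGTtAa gametes: LGTA×4, LGTa×4, LGtA×4, LGta×4
LlGgTtAa gametes: LGTA×1, LGTa×1, LGtA×1, LGta×1, LgTA×1, LgTa×1, LgtA×1, Lgta×1, lGTA×1, lGTa×1, lGtA×1, lGta×1, lgTA×1, lgTa×1, lgtA×1, lgta×1
LLGGTtAa×LlGgTtAa grid (16·16=256): LLGGTTAA=4 LLGGTTAa=8 LLGGTTaa=4 LLGGTtAA=8 LLGGTtAa=16 LLGGTtaa=8 LLGGttAA=4 LLGGttAa=8 LLGGttaa=4 LLGgTTAA=4 LLGgTTAa=8 LLGgTTaa=4 LLGgTtAA=8 LLGgTtAa=16 LLGgTtaa=8 LLGgttAA=4 LLGgttAa=8 LLGgttaa=4 LlGGTTAA=4 LlGGTTAa=8 LlGGTTaa=4 LlGGTtAA=8 LlGGTtAa=16 LlGGTtaa=8 LlGGttAA=4 LlGGttAa=8 LlGGttaa=4 LlGgTTAA=4 LlGgTTAa=8 LlGgTTaa=4 LlGgTtAA=8 LlGgTtAa=16 LlGgTtaa=8 LlGgttAA=4 LlGgttAa=8 LlGgttaa=4
LLGgTTaa hits 4/256; gcd=4; 4÷4/256÷4 = 1/64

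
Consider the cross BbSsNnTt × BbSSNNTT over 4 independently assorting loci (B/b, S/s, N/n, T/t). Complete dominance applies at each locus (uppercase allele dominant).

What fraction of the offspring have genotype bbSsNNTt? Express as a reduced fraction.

P(bbSsNNTt) = 1/32

BbSsNnTt gametes: BSNT×1, BSNt×1, BSnT×1, BSnt×1, BsNT×1, BsNt×1, BsnT×1, Bsnt×1, bSNT×1, bSNt×1, bSnT×1, bSnt×1, bsNT×1, bsNt×1, bsnT×1, bsnt×1
BbSSNNTT gametes: BSNT×8, bSNT×8
BbSsNnTt×BbSSNNTT grid (16·16=256): BBSSNNTT=8 BBSSNNTt=8 BBSSNnTT=8 BBSSNnTt=8 BBSsNNTT=8 BBSsNNTt=8 BBSsNnTT=8 BBSsNnTt=8 BbSSNNTT=16 BbSSNNTt=16 BbSSNnTT=16 BbSSNnTt=16 BbSsNNTT=16 BbSsNNTt=16 BbSsNnTT=16 BbSsNnTt=16 bbSSNNTT=8 bbSSNNTt=8 bbSSNnTT=8 bbSSNnTt=8 bbSsNNTT=8 bbSsNNTt=8 bbSsNnTT=8 bbSsNnTt=8
bbSsNNTt hits 8/256; gcd=8; 8÷8/256÷8 = 1/32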